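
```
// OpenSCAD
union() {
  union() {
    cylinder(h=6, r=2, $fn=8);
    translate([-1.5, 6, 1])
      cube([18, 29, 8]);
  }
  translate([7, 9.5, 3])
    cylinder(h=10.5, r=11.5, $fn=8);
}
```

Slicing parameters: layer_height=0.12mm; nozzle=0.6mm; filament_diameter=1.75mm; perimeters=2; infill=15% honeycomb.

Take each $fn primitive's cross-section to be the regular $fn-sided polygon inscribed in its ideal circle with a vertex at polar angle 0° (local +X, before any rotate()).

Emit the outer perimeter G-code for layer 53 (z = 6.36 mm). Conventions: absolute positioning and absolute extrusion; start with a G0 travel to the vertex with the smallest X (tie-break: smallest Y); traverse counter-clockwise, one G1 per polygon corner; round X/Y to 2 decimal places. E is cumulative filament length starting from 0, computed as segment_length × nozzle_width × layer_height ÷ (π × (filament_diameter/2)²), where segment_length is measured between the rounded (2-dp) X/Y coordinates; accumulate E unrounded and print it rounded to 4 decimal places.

At z = 6.36 mm: the cylinder is not intersected at this z (z outside [0, 6]); the cube at (-1.5, 6) (footprint 18×29) is included at this height; Merging all regions: only the 18×29 cube at (-1.5, 6) is present, so the union is just that shape — 1 connected region; the r=11.5 cylinder at (7, 9.5) contributes a regular 8-gon of circumradius 11.5; Taking the union: the regions partially overlap (shared area 234.34 mm²), so overlapping operands fuse into one piece — 1 connected region. The outline is a single polygon with 9 vertices. Extrusion per mm of travel: 0.6 × 0.12 / (π × 0.875²) = 0.029934. Accumulating E over each segment gives final E = 3.1490.

G0 X-4.50 Y9.50 Z6.36
G1 X-1.13 Y1.37 E0.2634
G1 X7.00 Y-2.00 E0.5269
G1 X15.13 Y1.37 E0.7903
G1 X18.50 Y9.50 E1.0538
G1 X16.50 Y14.33 E1.2103
G1 X16.50 Y35.00 E1.8290
G1 X-1.50 Y35.00 E2.3678
G1 X-1.50 Y16.74 E2.9144
G1 X-4.50 Y9.50 E3.1490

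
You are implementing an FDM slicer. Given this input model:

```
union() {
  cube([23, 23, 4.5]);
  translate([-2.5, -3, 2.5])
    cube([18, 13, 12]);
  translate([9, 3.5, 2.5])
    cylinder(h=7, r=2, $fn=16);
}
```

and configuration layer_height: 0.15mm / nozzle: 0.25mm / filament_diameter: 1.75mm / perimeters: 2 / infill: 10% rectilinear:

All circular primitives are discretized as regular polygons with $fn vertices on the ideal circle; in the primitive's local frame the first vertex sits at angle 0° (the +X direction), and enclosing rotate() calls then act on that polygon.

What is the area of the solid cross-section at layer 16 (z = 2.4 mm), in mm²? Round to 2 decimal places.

At z = 2.4 mm: the cube (footprint 23×23) is included at this height (area 529.00 mm²); the cube at (-2.5, -3) is absent (z outside [2.5, 14.5]); the cylinder at (9, 3.5) does not reach this height (z outside [2.5, 9.5]); Combining (union): only the 23×23 cube is present, so the union is just that shape — area = 529.00 mm². Overall, the cross-section is a single solid region. Net area = 529.00 mm².

529.00 mm²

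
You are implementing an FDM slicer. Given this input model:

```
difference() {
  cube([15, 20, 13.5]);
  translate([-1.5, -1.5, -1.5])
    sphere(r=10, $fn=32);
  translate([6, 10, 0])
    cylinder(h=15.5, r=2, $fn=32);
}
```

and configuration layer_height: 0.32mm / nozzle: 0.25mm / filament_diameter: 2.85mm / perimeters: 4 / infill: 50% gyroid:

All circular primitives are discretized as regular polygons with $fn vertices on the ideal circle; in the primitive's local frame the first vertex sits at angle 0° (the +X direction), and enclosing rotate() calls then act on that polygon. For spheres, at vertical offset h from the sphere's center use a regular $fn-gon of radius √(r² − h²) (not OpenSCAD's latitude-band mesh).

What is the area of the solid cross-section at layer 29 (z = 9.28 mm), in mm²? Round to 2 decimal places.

287.51 mm²

At z = 9.28 mm: the cube is present — its section is the full 15×20 rectangle (area 300.00 mm²); the sphere at (-1.5, -1.5) is absent (|z−center|=10.780 > r=10); the r=2 cylinder at (6, 10) contributes a regular 32-gon of circumradius 2 (area = (32/2)·2.000²·sin(360°/32) = 12.49 mm²); After the difference (first − rest): starting from the 15×20 cube (300.00 mm²), the r=2 cylinder at (6, 10) lies wholly inside it (removes its full 12.49 mm² and its 12.55 mm outline becomes a hole wall) — area = 287.51 mm². Overall, the cross-section is one region with 1 hole. Net area = 287.51 mm².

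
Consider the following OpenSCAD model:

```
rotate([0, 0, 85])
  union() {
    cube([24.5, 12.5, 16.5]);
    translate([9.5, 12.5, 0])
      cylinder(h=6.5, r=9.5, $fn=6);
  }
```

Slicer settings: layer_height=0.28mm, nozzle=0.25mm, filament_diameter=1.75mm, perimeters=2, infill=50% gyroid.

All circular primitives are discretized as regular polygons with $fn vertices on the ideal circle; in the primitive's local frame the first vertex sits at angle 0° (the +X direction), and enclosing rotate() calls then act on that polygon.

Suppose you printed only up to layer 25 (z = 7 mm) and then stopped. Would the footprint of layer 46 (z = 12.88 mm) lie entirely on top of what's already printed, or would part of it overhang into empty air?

Compare the two slices. At z = 7: the cube (footprint 24.5×12.5) is included at this height (area 306.25 mm²); the cylinder at (9.5, 12.5) does not reach this height (z outside [0, 6.5]); Merging all regions: only the 24.5×12.5 cube is present, so the union is just that shape — area = 306.25 mm²; (whole slice rotated 85° about Z — lengths, areas and connectivity unchanged). At z = 12.88: the cube (footprint 24.5×12.5) is included at this height (area 306.25 mm²); the cylinder at (9.5, 12.5) is absent (z outside [0, 6.5]); Taking the union: only the 24.5×12.5 cube is present, so the union is just that shape — area = 306.25 mm²; (whole slice rotated 85° about Z — lengths, areas and connectivity unchanged). Checking containment: the cross-section at z = 12.88 is a subset of the cross-section at z = 7.

entirely on top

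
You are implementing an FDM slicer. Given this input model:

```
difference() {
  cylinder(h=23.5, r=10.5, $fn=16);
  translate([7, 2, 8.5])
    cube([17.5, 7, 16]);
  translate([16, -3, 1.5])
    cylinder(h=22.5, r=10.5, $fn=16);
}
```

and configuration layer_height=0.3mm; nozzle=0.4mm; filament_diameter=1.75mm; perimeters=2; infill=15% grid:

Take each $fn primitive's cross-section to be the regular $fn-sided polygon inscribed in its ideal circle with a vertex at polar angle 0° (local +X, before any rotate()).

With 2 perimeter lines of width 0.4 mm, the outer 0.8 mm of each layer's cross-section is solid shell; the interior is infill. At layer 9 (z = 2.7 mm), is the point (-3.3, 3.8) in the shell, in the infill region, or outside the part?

infill

At z = 2.7 mm: the r=10.5 cylinder contributes a regular 16-gon of circumradius 10.5; the cube at (7, 2) is not intersected at this z (z outside [8.5, 24.5]); the r=10.5 cylinder at (16, -3) contributes a regular 16-gon of circumradius 10.5; Taking the first minus the rest: starting from the r=10.5 cylinder, the r=10.5 cylinder at (16, -3) partially overlaps it — only the 39.20 mm² overlap (of its 337.53 mm²) is removed, clipping the outline — 1 connected region. Overall, the cross-section is a single solid region. The nearest boundary edge runs (-7.42, 7.42)→(-4.02, 9.70); distance from the point to it = 5.31 mm. The point is inside the cross-section and 5.31 mm from the nearest boundary — more than the 0.8 mm shell width (2 × 0.4), so it's in the infill interior.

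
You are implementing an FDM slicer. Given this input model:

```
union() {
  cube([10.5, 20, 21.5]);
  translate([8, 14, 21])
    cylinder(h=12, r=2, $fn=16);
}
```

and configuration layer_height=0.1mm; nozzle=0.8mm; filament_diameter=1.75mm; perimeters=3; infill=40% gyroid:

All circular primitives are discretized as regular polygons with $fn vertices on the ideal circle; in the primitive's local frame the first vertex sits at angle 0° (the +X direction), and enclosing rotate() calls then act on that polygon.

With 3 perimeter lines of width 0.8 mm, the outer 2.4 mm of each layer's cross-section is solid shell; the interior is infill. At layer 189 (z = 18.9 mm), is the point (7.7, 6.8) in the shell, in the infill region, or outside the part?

infill

At z = 18.9 mm: the cube is present — its section is the full 10.5×20 rectangle; the cylinder at (8, 14) does not reach this height (z outside [21, 33]); Combining (union): only the 10.5×20 cube is present, so the union is just that shape — 1 connected region. Overall, the cross-section is a single solid region. The nearest boundary edge runs (10.50, 0.00)→(10.50, 20.00); distance from the point to it = 2.80 mm. The point is inside the cross-section and 2.80 mm from the nearest boundary — more than the 2.4 mm shell width (3 × 0.8), so it's in the infill interior.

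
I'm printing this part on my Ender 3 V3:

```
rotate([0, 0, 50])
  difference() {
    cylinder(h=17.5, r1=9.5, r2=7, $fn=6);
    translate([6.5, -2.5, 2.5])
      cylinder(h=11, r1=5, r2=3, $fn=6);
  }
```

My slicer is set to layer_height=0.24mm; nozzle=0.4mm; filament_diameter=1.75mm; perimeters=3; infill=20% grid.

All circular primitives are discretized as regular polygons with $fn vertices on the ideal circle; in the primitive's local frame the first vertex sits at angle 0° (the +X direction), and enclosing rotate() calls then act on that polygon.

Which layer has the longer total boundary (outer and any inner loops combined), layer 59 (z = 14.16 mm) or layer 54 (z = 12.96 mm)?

layer 54 (z = 12.96 mm)

Layer 59 (z = 14.16): the cone contributes a regular 6-gon of circumradius 7.477 (interpolated between r1=9.5 and r2=7 at t=0.809) (perimeter = 2·6·7.477·sin(180°/6) = 44.86 mm); the cone at (6.5, -2.5) is not intersected at this z (z outside [2.5, 13.5]); Taking the first minus the rest: none of the subtracted shapes is present at this height, so the cone is unchanged — boundary = 44.86 mm; (whole slice rotated 50° about Z — lengths, areas and connectivity unchanged). So its perimeter = 44.86 mm. Layer 54 (z = 12.96): the cone (r1=9.5→r2=7) has section circumradius 7.649 here — a regular 6-gon (perimeter = 2·6·7.649·sin(180°/6) = 45.89 mm); the cone at (6.5, -2.5) (r1=5→r2=3) has section circumradius 3.098 here — a regular 6-gon (perimeter = 2·6·3.098·sin(180°/6) = 18.59 mm); Subtracting the remaining from the first: starting from the cone, the cone at (6.5, -2.5) partially overlaps it — only the 10.91 mm² overlap (of its 24.94 mm²) is removed, clipping the outline — boundary = 48.48 mm; (rotated 50° about Z; rotation is an isometry so areas/perimeters/island counts are preserved). So its perimeter = 48.48 mm. Layer 54 is larger (48.48 vs 44.86 mm).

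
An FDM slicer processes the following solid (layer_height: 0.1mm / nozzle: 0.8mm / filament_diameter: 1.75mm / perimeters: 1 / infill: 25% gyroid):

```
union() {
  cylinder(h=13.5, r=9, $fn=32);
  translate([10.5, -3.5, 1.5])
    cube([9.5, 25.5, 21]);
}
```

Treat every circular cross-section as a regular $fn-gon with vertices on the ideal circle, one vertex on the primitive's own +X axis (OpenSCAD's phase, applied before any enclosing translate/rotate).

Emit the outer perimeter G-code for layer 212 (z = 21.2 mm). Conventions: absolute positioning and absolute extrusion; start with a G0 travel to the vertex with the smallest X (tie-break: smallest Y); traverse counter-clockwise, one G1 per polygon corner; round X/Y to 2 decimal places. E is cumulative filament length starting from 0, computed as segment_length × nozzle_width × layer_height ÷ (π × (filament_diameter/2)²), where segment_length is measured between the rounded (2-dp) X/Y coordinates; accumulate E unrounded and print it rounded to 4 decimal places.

G0 X10.50 Y-3.50 Z21.20
G1 X20.00 Y-3.50 E0.3160
G1 X20.00 Y22.00 E1.1641
G1 X10.50 Y22.00 E1.4801
G1 X10.50 Y-3.50 E2.3282

At z = 21.2 mm: the cylinder is absent (z outside [0, 13.5]); the cube at (10.5, -3.5) (footprint 9.5×25.5) is included at this height; Merging all regions: only the 9.5×25.5 cube at (10.5, -3.5) is present, so the union is just that shape — 1 connected region. The outline is a single polygon with 4 vertices. Extrusion per mm of travel: 0.8 × 0.1 / (π × 0.875²) = 0.033260. Accumulating E over each segment gives final E = 2.3282.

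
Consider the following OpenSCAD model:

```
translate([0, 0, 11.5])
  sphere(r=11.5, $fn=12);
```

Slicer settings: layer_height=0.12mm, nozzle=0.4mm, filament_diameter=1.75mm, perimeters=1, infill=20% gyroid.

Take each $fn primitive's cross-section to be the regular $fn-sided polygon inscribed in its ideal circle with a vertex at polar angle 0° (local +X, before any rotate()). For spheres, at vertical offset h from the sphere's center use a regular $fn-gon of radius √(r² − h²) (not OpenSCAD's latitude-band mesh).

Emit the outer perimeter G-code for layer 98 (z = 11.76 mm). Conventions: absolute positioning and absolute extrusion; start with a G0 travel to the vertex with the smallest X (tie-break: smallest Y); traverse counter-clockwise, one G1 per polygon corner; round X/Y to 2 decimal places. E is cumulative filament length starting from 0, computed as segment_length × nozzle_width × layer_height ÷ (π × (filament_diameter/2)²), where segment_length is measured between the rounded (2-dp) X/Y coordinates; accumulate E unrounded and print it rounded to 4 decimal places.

G0 X-11.50 Y0.00 Z11.76
G1 X-9.96 Y-5.75 E0.1188
G1 X-5.75 Y-9.96 E0.2376
G1 X0.00 Y-11.50 E0.3564
G1 X5.75 Y-9.96 E0.4752
G1 X9.96 Y-5.75 E0.5940
G1 X11.50 Y0.00 E0.7128
G1 X9.96 Y5.75 E0.8316
G1 X5.75 Y9.96 E0.9504
G1 X0.00 Y11.50 E1.0692
G1 X-5.75 Y9.96 E1.1880
G1 X-9.96 Y5.75 E1.3068
G1 X-11.50 Y0.00 E1.4256

At z = 11.76 mm: the r=11.5 sphere contributes a regular 12-gon of circumradius √(11.5²−0.26²) = 11.497. The outline is a single polygon with 12 vertices. Extrusion per mm of travel: 0.4 × 0.12 / (π × 0.875²) = 0.019956. Accumulating E over each segment gives final E = 1.4256.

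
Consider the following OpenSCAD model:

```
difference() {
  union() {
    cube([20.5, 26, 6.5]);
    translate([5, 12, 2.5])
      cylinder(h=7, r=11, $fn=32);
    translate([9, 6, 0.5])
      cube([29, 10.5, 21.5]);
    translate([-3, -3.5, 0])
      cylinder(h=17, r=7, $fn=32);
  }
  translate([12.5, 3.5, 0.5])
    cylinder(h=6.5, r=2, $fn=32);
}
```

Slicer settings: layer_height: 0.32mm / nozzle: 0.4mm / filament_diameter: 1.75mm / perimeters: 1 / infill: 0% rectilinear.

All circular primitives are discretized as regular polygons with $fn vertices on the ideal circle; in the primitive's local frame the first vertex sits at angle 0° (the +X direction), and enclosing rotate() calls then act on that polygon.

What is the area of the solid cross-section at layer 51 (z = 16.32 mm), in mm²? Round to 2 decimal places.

457.45 mm²

At z = 16.32 mm: the cube is absent (z outside [0, 6.5]); the cylinder at (5, 12) is absent (z outside [2.5, 9.5]); the 29×10.5 cube at (9, 6) contributes its full rectangle (area 304.50 mm²); the cylinder at (-3, -3.5): section is a regular 32-gon, circumradius r=7 (area = (32/2)·7.000²·sin(360°/32) = 152.95 mm²); Combining (union): the 2 present regions are separate (no shared area or edge), so areas and boundary lengths simply add and each stays a separate island — area = 457.45 mm²; the cylinder at (12.5, 3.5) does not reach this height (z outside [0.5, 7]); Taking the first minus the rest: none of the subtracted shapes is present at this height, so the result so far is unchanged — area = 457.45 mm². Overall, the cross-section has 2 separate islands. Net area = 457.45 mm².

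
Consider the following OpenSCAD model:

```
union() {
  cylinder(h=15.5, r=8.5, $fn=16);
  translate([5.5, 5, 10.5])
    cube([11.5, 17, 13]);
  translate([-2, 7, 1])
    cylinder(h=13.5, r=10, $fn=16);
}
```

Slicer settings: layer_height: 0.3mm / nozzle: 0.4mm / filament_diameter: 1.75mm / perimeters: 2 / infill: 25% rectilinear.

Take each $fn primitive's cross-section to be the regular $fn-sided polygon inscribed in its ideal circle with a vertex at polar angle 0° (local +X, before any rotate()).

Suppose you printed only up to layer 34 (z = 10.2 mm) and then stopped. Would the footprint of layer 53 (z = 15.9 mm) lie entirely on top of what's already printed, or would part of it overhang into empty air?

Compare the two slices. At z = 10.2: the cylinder: section is a regular 16-gon, circumradius r=8.5 (area = (16/2)·8.500²·sin(360°/16) = 221.19 mm²); the cube at (5.5, 5) is not intersected at this z (z outside [10.5, 23.5]); the cylinder at (-2, 7): section is a regular 16-gon, circumradius r=10 (area = (16/2)·10.000²·sin(360°/16) = 306.15 mm²); Combining (union): the regions partially overlap — summed areas 527.34 mm² minus the doubly-counted overlap 131.35 mm² gives 395.99 mm² — area = 395.99 mm². At z = 15.9: the cylinder is absent (z outside [0, 15.5]); the 11.5×17 cube at (5.5, 5) contributes its full rectangle (area 195.50 mm²); the cylinder at (-2, 7) is absent (z outside [1, 14.5]); Merging all regions: only the 11.5×17 cube at (5.5, 5) is present, so the union is just that shape — area = 195.50 mm². Checking containment: at z = 15.9 the cross-section extends beyond the z = 10.2 cross-section by about 180.52 mm².

part overhangs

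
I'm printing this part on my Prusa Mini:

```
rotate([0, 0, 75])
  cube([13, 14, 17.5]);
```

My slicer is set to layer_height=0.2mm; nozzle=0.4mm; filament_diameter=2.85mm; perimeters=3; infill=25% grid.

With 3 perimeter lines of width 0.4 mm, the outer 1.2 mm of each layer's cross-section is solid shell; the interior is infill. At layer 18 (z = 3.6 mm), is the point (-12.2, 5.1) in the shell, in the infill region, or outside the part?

At z = 3.6 mm: the cube (footprint 13×14) is included at this height; (whole slice rotated 75° about Z — lengths, areas and connectivity unchanged). Overall, the cross-section is a single solid region. Undo the 75° rotation: the query point maps to (1.769, 13.104) in the un-rotated model frame. The nearest boundary edge runs (13.00, 14.00)→(0.00, 14.00); distance from the point to it = 0.90 mm. The point is inside the cross-section, 0.90 mm from the nearest boundary — within the 1.2 mm shell band (3 × 0.4).

shell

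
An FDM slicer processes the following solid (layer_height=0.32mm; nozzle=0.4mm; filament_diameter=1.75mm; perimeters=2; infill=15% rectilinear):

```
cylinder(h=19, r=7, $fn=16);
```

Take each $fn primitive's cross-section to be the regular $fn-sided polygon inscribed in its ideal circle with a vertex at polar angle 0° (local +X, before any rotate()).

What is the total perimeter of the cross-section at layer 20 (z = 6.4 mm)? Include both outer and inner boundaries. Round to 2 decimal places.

43.70 mm

At z = 6.4 mm: the cylinder: section is a regular 16-gon, circumradius r=7 (perimeter = 2·16·7.000·sin(180°/16) = 43.70 mm). Overall, the cross-section is a single solid region. Total boundary length (outer) = 43.70 mm.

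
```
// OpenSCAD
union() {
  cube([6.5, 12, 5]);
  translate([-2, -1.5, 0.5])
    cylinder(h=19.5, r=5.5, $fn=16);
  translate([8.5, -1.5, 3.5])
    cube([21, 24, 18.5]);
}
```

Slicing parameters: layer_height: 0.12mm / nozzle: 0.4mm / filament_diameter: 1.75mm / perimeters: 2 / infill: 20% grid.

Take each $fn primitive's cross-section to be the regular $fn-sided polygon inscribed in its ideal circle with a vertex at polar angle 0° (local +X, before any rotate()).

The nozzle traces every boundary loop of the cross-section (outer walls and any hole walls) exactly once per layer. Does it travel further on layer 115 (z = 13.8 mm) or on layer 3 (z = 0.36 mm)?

Layer 115 (z = 13.8): the cube does not reach this height (z outside [0, 5]); the r=5.5 cylinder at (-2, -1.5) contributes a regular 16-gon of circumradius 5.5 (perimeter = 2·16·5.500·sin(180°/16) = 34.34 mm); the 21×24 cube at (8.5, -1.5) contributes its full rectangle (perimeter 90.00 mm); Merging all regions: the 2 present regions are separate (no shared area or edge), so areas and boundary lengths simply add and each stays a separate island — boundary = 124.34 mm. So its perimeter = 124.34 mm. Layer 3 (z = 0.36): the cube (footprint 6.5×12) is included at this height (perimeter 37.00 mm); the cylinder at (-2, -1.5) is absent (z outside [0.5, 20]); the cube at (8.5, -1.5) does not reach this height (z outside [3.5, 22]); Combining (union): only the 6.5×12 cube is present, so the union is just that shape — boundary = 37.00 mm. So its perimeter = 37.00 mm. Layer 115 is larger (124.34 vs 37.00 mm).

layer 115 (z = 13.8 mm)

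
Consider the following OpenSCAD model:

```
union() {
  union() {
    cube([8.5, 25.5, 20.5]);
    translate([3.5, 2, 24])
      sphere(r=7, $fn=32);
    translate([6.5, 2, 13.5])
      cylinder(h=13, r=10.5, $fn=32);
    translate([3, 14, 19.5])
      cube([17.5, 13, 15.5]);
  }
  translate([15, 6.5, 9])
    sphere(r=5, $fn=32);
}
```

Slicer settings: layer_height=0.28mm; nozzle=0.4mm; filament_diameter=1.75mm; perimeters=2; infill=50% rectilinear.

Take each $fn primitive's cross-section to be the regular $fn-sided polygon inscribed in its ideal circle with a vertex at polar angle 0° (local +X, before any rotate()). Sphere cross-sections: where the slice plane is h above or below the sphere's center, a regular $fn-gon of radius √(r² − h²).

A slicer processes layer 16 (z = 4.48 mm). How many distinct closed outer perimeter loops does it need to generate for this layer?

2

At z = 4.48 mm: the 8.5×25.5 cube contributes its full rectangle; the sphere at (3.5, 2) does not reach this height (|z−center|=19.520 > r=7); the cylinder at (6.5, 2) is not intersected at this z (z outside [13.5, 26.5]); the cube at (3, 14) is not intersected at this z (z outside [19.5, 35]); Merging all regions: only the 8.5×25.5 cube is present, so the union is just that shape — 1 connected region; the sphere at (15, 6.5): section is a regular 32-gon, circumradius = √(r²−h²) = √(5²−4.52²) = 2.138; Combining (union): the 2 present regions are separate (no shared area or edge), so areas and boundary lengths simply add and each stays a separate island — 2 connected regions. The result has 2 disconnected regions.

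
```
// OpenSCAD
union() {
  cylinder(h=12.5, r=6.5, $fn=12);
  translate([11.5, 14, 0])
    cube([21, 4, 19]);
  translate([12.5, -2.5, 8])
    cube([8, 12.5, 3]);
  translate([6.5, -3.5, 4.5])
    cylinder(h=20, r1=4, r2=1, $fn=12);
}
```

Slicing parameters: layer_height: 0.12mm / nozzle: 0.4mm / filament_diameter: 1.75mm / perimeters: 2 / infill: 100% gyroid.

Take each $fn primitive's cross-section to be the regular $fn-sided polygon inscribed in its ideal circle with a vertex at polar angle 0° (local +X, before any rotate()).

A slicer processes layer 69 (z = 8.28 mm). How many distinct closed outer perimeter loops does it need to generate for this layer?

At z = 8.28 mm: the cylinder: section is a regular 12-gon, circumradius r=6.5; the 21×4 cube at (11.5, 14) contributes its full rectangle; the 8×12.5 cube at (12.5, -2.5) contributes its full rectangle; the cone at (6.5, -3.5): at t=0.189 of its height the radius interpolates to r₁+(r₂−r₁)t = 3.433, giving a regular 12-gon of that circumradius; Taking the union: the regions partially overlap (shared area 9.28 mm²), so overlapping operands fuse into one piece — 3 connected regions. The result has 3 disconnected regions.

3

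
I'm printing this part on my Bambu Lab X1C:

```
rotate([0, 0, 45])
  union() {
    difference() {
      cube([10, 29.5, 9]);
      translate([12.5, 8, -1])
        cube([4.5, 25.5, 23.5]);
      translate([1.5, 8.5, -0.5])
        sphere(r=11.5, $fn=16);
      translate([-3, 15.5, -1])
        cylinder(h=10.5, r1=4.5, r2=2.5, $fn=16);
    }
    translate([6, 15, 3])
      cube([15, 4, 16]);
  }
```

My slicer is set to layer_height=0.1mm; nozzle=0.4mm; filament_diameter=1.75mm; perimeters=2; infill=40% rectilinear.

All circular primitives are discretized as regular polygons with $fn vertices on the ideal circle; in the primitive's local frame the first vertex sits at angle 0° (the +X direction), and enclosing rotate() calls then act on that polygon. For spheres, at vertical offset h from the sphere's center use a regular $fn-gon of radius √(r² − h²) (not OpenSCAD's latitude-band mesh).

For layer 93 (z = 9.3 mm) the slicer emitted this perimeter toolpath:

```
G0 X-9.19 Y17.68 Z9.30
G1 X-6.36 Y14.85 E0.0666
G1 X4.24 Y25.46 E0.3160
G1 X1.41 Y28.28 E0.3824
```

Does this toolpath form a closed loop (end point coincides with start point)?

Start point (G0): (-9.19, 17.68). End point (last G1): the path does not return to the start — open.

no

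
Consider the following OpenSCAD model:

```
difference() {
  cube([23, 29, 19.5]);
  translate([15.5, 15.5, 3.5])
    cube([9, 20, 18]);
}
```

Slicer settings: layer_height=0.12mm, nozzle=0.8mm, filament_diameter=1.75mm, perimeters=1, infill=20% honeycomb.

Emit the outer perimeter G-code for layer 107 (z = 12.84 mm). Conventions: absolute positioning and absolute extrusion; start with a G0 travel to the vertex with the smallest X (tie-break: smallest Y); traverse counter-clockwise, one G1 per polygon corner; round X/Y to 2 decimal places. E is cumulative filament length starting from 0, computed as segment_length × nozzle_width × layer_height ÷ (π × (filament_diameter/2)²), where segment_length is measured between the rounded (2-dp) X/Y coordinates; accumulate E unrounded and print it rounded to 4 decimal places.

G0 X0.00 Y0.00 Z12.84
G1 X23.00 Y0.00 E0.9180
G1 X23.00 Y15.50 E1.5366
G1 X15.50 Y15.50 E1.8360
G1 X15.50 Y29.00 E2.3748
G1 X0.00 Y29.00 E2.9934
G1 X0.00 Y0.00 E4.1509

At z = 12.84 mm: the cube is present — its section is the full 23×29 rectangle; the cube at (15.5, 15.5) is present — its section is the full 9×20 rectangle; Taking the first minus the rest: starting from the 23×29 cube, the 9×20 cube at (15.5, 15.5) partially overlaps it — only the 101.25 mm² overlap (of its 180.00 mm²) is removed, clipping the outline — 1 connected region. The outline is a single polygon with 6 vertices. Extrusion per mm of travel: 0.8 × 0.12 / (π × 0.875²) = 0.039912. Accumulating E over each segment gives final E = 4.1509.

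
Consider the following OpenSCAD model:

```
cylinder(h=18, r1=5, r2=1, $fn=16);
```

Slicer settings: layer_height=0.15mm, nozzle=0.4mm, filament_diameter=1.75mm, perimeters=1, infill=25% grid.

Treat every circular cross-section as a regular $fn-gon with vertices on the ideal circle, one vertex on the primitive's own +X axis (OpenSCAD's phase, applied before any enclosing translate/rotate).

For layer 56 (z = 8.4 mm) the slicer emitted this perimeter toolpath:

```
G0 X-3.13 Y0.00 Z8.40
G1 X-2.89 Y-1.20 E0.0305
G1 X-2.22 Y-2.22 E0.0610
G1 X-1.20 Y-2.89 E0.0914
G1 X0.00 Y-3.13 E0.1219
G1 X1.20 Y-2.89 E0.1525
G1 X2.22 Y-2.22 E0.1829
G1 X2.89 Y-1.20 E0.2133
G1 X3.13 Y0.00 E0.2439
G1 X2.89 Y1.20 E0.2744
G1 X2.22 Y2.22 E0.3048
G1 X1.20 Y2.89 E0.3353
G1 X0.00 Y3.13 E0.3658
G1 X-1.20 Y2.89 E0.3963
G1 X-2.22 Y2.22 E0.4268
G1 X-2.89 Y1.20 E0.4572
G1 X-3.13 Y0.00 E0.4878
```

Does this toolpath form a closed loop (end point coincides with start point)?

Start point (G0): (-3.13, 0.00). End point (last G1): the path returns to the start — closed.

yes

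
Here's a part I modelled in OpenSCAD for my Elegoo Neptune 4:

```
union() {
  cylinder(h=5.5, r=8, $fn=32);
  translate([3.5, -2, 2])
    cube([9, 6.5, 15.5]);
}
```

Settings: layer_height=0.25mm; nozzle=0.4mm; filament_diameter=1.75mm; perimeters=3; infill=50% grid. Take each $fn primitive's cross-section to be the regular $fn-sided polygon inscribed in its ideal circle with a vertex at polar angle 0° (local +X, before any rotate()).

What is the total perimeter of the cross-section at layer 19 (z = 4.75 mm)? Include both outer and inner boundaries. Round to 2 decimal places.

60.56 mm

At z = 4.75 mm: the r=8 cylinder gives a regular 32-gon of circumradius 8 (constant along its height) (perimeter = 2·32·8.000·sin(180°/32) = 50.18 mm); the 9×6.5 cube at (3.5, -2) contributes its full rectangle (perimeter 31.00 mm); Merging all regions: the regions partially overlap (shared area 26.91 mm²), so the edge portions inside another operand are dropped and the merged outline is re-measured after clipping — boundary = 60.56 mm. Overall, the cross-section is a single solid region. Total boundary length (outer) = 60.56 mm.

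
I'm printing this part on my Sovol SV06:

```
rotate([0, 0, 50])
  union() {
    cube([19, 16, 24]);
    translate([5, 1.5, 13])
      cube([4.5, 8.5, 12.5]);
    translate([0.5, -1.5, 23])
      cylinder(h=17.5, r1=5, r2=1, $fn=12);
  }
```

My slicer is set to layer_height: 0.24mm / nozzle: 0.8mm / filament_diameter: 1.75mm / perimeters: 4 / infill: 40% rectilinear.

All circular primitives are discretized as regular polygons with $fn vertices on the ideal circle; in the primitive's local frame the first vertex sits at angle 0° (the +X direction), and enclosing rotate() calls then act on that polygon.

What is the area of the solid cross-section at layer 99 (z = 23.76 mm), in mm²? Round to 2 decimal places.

361.72 mm²

At z = 23.76 mm: the cube (footprint 19×16) is included at this height (area 304.00 mm²); the cube at (5, 1.5) is present — its section is the full 4.5×8.5 rectangle (area 38.25 mm²); the cone at (0.5, -1.5) (r1=5→r2=1) has section circumradius 4.826 here — a regular 12-gon (area = (12/2)·4.826²·sin(360°/12) = 69.88 mm²); Merging all regions: the regions partially overlap — summed areas 412.13 mm² minus the doubly-counted overlap 50.41 mm² gives 361.72 mm² — area = 361.72 mm²; (whole slice rotated 50° about Z — lengths, areas and connectivity unchanged). Overall, the cross-section is a single solid region. Net area = 361.72 mm².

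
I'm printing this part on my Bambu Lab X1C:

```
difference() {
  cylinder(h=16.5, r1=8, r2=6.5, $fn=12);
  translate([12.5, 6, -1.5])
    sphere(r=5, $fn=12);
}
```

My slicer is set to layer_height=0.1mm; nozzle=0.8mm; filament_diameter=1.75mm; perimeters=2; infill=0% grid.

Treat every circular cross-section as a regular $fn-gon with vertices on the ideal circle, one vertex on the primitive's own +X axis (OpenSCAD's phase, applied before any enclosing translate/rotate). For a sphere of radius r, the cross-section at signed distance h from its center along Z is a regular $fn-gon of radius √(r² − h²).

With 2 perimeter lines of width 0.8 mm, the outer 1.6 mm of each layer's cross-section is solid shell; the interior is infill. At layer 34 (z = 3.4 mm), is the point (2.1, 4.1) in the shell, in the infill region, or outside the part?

At z = 3.4 mm: the cone (r1=8→r2=6.5) has section circumradius 7.691 here — a regular 12-gon; the r=5 sphere at (12.5, 6) contributes a regular 12-gon of circumradius √(5²−4.9²) = 0.995; After the difference (first − rest): starting from the cone, the r=5 sphere at (12.5, 6) misses the remaining region (no effect) — 1 connected region. Overall, the cross-section is a single solid region. The nearest boundary edge runs (0.00, 7.69)→(3.85, 6.66); distance from the point to it = 2.93 mm. The point is inside the cross-section and 2.93 mm from the nearest boundary — more than the 1.6 mm shell width (2 × 0.8), so it's in the infill interior.

infill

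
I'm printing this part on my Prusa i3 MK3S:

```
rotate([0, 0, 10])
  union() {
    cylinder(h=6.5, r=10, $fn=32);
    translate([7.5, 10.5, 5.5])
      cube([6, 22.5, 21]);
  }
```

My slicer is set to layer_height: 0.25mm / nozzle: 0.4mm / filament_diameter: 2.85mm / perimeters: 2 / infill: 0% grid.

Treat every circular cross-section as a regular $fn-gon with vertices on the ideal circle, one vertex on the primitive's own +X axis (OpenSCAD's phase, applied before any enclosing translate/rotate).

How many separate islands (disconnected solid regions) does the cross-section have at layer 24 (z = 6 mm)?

At z = 6 mm: the r=10 cylinder gives a regular 32-gon of circumradius 10 (constant along its height); the cube at (7.5, 10.5) (footprint 6×22.5) is included at this height; Combining (union): the 2 present regions are separate (no shared area or edge), so areas and boundary lengths simply add and each stays a separate island — 2 connected regions; (whole slice rotated 10° about Z — lengths, areas and connectivity unchanged). Overall, the cross-section has 2 separate islands. Island count = 2.

2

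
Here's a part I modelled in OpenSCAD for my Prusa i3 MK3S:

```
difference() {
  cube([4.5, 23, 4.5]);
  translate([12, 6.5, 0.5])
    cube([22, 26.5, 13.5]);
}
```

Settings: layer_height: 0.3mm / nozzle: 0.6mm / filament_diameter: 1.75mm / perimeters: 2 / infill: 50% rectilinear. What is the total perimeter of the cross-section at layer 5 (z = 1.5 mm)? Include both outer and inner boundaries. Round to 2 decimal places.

55.00 mm

At z = 1.5 mm: the cube is present — its section is the full 4.5×23 rectangle (perimeter 55.00 mm); the 22×26.5 cube at (12, 6.5) contributes its full rectangle (perimeter 97.00 mm); Taking the first minus the rest: starting from the 4.5×23 cube, the 22×26.5 cube at (12, 6.5) misses the remaining region (no effect) — boundary = 55.00 mm. Overall, the cross-section is a single solid region. Total boundary length (outer) = 55.00 mm.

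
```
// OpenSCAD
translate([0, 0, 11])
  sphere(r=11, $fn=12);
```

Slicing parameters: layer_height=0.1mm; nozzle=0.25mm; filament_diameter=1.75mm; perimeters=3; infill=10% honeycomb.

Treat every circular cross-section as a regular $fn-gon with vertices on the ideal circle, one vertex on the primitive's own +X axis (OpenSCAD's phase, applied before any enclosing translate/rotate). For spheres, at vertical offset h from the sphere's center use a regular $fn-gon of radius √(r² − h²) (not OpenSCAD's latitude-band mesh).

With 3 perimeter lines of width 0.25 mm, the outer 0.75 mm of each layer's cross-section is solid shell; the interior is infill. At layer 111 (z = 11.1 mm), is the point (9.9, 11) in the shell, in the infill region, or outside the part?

At z = 11.1 mm: the sphere: section is a regular 12-gon, circumradius = √(r²−h²) = √(11²−0.1²) = 11.000. Overall, the cross-section is a single solid region. The nearest boundary edge runs (9.53, 5.50)→(5.50, 9.53); distance from the point to it = 4.15 mm. The point is not inside any of the regions above, so it lies outside the cross-section (4.15 mm from the nearest boundary).

outside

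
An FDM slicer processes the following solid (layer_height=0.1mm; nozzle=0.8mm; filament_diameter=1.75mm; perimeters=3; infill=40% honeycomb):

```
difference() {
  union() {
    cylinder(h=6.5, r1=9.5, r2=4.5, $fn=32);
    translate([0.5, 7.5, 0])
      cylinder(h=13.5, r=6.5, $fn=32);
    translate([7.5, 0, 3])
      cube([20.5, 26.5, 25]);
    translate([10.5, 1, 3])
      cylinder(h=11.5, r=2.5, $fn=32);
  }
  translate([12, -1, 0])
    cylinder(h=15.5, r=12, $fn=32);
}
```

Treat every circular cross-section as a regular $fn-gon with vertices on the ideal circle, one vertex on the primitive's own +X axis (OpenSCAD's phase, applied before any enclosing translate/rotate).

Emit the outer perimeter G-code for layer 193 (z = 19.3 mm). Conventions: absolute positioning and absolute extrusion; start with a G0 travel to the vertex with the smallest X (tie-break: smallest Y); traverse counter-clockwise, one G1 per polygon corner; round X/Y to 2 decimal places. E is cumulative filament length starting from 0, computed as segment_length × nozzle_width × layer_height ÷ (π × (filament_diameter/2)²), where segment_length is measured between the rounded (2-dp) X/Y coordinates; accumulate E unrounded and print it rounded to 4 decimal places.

G0 X7.50 Y0.00 Z19.30
G1 X28.00 Y0.00 E0.6818
G1 X28.00 Y26.50 E1.5632
G1 X7.50 Y26.50 E2.2451
G1 X7.50 Y0.00 E3.1265

At z = 19.3 mm: the cone is not intersected at this z (z outside [0, 6.5]); the cylinder at (0.5, 7.5) is absent (z outside [0, 13.5]); the 20.5×26.5 cube at (7.5, 0) contributes its full rectangle; the cylinder at (10.5, 1) is not intersected at this z (z outside [3, 14.5]); Merging all regions: only the 20.5×26.5 cube at (7.5, 0) is present, so the union is just that shape — 1 connected region; the cylinder at (12, -1) is absent (z outside [0, 15.5]); Taking the first minus the rest: none of the subtracted shapes is present at this height, so the result so far is unchanged — 1 connected region. The outline is a single polygon with 4 vertices. Extrusion per mm of travel: 0.8 × 0.1 / (π × 0.875²) = 0.033260. Accumulating E over each segment gives final E = 3.1265.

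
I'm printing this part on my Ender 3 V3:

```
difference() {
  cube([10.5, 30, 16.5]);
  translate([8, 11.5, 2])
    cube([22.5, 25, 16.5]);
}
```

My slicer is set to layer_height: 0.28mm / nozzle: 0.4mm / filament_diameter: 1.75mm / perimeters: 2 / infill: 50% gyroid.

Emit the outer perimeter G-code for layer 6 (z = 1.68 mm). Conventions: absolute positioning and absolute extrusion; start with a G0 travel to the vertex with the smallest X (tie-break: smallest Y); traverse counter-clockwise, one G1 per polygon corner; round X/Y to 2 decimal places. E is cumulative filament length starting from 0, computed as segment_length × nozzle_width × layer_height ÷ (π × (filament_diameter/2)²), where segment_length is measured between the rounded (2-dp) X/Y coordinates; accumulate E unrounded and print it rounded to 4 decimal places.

G0 X0.00 Y0.00 Z1.68
G1 X10.50 Y0.00 E0.4889
G1 X10.50 Y30.00 E1.8858
G1 X0.00 Y30.00 E2.3748
G1 X0.00 Y0.00 E3.7717

At z = 1.68 mm: the cube is present — its section is the full 10.5×30 rectangle; the cube at (8, 11.5) is not intersected at this z (z outside [2, 18.5]); Subtracting the remaining from the first: none of the subtracted shapes is present at this height, so the 10.5×30 cube is unchanged — 1 connected region. The outline is a single polygon with 4 vertices. Extrusion per mm of travel: 0.4 × 0.28 / (π × 0.875²) = 0.046564. Accumulating E over each segment gives final E = 3.7717.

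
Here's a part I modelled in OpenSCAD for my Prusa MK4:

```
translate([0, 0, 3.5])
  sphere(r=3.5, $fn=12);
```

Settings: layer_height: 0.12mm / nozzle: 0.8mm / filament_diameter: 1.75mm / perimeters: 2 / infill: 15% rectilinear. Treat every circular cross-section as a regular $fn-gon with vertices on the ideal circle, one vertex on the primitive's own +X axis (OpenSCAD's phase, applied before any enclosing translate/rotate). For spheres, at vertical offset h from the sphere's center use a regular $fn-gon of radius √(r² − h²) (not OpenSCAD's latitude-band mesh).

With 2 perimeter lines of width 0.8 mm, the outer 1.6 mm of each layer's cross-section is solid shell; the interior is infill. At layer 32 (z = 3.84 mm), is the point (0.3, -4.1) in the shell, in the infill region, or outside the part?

At z = 3.84 mm: the sphere: section is a regular 12-gon, circumradius = √(r²−h²) = √(3.5²−0.34²) = 3.483. Overall, the cross-section is a single solid region. The nearest boundary edge runs (-0.00, -3.48)→(1.74, -3.02); distance from the point to it = 0.67 mm. The point is not inside any of the regions above, so it lies outside the cross-section (0.67 mm from the nearest boundary).

outside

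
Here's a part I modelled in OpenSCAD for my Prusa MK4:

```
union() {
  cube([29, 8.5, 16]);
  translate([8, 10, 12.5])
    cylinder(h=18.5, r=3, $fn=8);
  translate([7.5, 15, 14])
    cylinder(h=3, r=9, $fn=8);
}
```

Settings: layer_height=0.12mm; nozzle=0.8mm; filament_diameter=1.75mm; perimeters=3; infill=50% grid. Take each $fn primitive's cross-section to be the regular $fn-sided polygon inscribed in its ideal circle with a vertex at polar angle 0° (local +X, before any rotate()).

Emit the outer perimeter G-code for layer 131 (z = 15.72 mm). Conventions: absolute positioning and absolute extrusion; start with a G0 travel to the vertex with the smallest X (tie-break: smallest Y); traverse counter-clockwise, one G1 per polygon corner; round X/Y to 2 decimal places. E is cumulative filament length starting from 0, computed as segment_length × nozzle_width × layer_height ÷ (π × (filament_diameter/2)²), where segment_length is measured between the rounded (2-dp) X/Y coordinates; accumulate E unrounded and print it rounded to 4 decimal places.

G0 X-1.50 Y15.00 Z15.72
G1 X1.14 Y8.64 E0.2748
G1 X1.46 Y8.50 E0.2888
G1 X0.00 Y8.50 E0.3471
G1 X0.00 Y0.00 E0.6863
G1 X29.00 Y0.00 E1.8438
G1 X29.00 Y8.50 E2.1830
G1 X13.54 Y8.50 E2.8001
G1 X13.86 Y8.64 E2.8140
G1 X16.50 Y15.00 E3.0888
G1 X13.86 Y21.36 E3.3637
G1 X7.50 Y24.00 E3.6385
G1 X1.14 Y21.36 E3.9134
G1 X-1.50 Y15.00 E4.1882

At z = 15.72 mm: the cube (footprint 29×8.5) is included at this height; the r=3 cylinder at (8, 10) contributes a regular 8-gon of circumradius 3; the cylinder at (7.5, 15): section is a regular 8-gon, circumradius r=9; Combining (union): the regions partially overlap (shared area 40.54 mm²), so overlapping operands fuse into one piece — 1 connected region. The outline is a single polygon with 13 vertices. Extrusion per mm of travel: 0.8 × 0.12 / (π × 0.875²) = 0.039912. Accumulating E over each segment gives final E = 4.1882.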